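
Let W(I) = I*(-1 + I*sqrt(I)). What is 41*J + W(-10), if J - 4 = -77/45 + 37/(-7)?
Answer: -35554/315 + 100*I*sqrt(10) ≈ -112.87 + 316.23*I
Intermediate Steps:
J = -944/315 (J = 4 + (-77/45 + 37/(-7)) = 4 + (-77*1/45 + 37*(-1/7)) = 4 + (-77/45 - 37/7) = 4 - 2204/315 = -944/315 ≈ -2.9968)
W(I) = I*(-1 + I**(3/2))
41*J + W(-10) = 41*(-944/315) + ((-10)**(5/2) - 1*(-10)) = -38704/315 + (100*I*sqrt(10) + 10) = -38704/315 + (10 + 100*I*sqrt(10)) = -35554/315 + 100*I*sqrt(10)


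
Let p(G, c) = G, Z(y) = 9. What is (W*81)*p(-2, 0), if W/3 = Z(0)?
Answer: -4374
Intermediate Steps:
W = 27 (W = 3*9 = 27)
(W*81)*p(-2, 0) = (27*81)*(-2) = 2187*(-2) = -4374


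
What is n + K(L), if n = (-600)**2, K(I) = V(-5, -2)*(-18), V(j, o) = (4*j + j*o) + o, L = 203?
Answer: 360216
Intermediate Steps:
V(j, o) = o + 4*j + j*o
K(I) = 216 (K(I) = (-2 + 4*(-5) - 5*(-2))*(-18) = (-2 - 20 + 10)*(-18) = -12*(-18) = 216)
n = 360000
n + K(L) = 360000 + 216 = 360216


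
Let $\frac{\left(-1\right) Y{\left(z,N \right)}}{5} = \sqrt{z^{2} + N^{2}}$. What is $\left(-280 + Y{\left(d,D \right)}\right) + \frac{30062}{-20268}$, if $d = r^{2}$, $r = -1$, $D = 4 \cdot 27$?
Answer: $- \frac{2852551}{10134} - 5 \sqrt{11665} \approx -821.51$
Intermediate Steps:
$D = 108$
$d = 1$ ($d = \left(-1\right)^{2} = 1$)
$Y{\left(z,N \right)} = - 5 \sqrt{N^{2} + z^{2}}$ ($Y{\left(z,N \right)} = - 5 \sqrt{z^{2} + N^{2}} = - 5 \sqrt{N^{2} + z^{2}}$)
$\left(-280 + Y{\left(d,D \right)}\right) + \frac{30062}{-20268} = \left(-280 - 5 \sqrt{108^{2} + 1^{2}}\right) + \frac{30062}{-20268} = \left(-280 - 5 \sqrt{11664 + 1}\right) + 30062 \left(- \frac{1}{20268}\right) = \left(-280 - 5 \sqrt{11665}\right) - \frac{15031}{10134} = - \frac{2852551}{10134} - 5 \sqrt{11665}$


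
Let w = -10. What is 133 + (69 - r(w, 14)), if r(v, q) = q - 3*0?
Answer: 188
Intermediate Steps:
r(v, q) = q (r(v, q) = q + 0 = q)
133 + (69 - r(w, 14)) = 133 + (69 - 1*14) = 133 + (69 - 14) = 133 + 55 = 188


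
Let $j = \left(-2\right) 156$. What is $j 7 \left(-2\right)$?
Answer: $4368$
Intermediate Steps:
$j = -312$
$j 7 \left(-2\right) = - 312 \cdot 7 \left(-2\right) = \left(-312\right) \left(-14\right) = 4368$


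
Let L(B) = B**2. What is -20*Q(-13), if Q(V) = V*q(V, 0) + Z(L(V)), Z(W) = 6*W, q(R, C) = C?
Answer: -20280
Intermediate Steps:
Q(V) = 6*V**2 (Q(V) = V*0 + 6*V**2 = 0 + 6*V**2 = 6*V**2)
-20*Q(-13) = -120*(-13)**2 = -120*169 = -20*1014 = -20280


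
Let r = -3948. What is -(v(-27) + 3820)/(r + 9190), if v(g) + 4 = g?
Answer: -3789/5242 ≈ -0.72282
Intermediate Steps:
v(g) = -4 + g
-(v(-27) + 3820)/(r + 9190) = -((-4 - 27) + 3820)/(-3948 + 9190) = -(-31 + 3820)/5242 = -3789/5242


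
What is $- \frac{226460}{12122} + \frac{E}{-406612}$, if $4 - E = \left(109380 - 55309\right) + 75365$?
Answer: $- \frac{11314047352}{616118833} \approx -18.363$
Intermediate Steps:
$E = -129432$ ($E = 4 - \left(\left(109380 - 55309\right) + 75365\right) = 4 - \left(54071 + 75365\right) = 4 - 129436 = -129432$)
$- \frac{226460}{12122} + \frac{E}{-406612} = - \frac{226460}{12122} - \frac{129432}{-406612} = \left(-226460\right) \frac{1}{12122} - - \frac{32358}{101653} = - \frac{113230}{6061} + \frac{32358}{101653} = - \frac{11314047352}{616118833}$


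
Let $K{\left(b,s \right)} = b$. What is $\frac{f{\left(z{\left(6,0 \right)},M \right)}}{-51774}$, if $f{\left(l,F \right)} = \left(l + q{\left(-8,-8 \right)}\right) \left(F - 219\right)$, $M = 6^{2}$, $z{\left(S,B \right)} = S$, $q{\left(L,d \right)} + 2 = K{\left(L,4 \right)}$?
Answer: $- \frac{122}{8629} \approx -0.014138$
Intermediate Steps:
$q{\left(L,d \right)} = -2 + L$
$M = 36$
$f{\left(l,F \right)} = \left(-219 + F\right) \left(-10 + l\right)$ ($f{\left(l,F \right)} = \left(l - 10\right) \left(F - 219\right) = \left(l - 10\right) \left(-219 + F\right) = \left(-10 + l\right) \left(-219 + F\right) = \left(-219 + F\right) \left(-10 + l\right)$)
$\frac{f{\left(z{\left(6,0 \right)},M \right)}}{-51774} = \frac{2190 - 1314 - 360 + 36 \cdot 6}{-51774} = \left(2190 - 1314 - 360 + 216\right) \left(- \frac{1}{51774}\right) = 732 \left(- \frac{1}{51774}\right) = - \frac{122}{8629}$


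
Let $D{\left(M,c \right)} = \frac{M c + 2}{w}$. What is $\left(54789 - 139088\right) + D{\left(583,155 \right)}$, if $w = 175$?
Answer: $- \frac{14661958}{175} \approx -83783.0$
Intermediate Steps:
$D{\left(M,c \right)} = \frac{2}{175} + \frac{M c}{175}$ ($D{\left(M,c \right)} = \frac{M c + 2}{175} = \left(2 + M c\right) \frac{1}{175} = \frac{2}{175} + \frac{M c}{175}$)
$\left(54789 - 139088\right) + D{\left(583,155 \right)} = \left(54789 - 139088\right) + \left(\frac{2}{175} + \frac{1}{175} \cdot 583 \cdot 155\right) = -84299 + \left(\frac{2}{175} + \frac{18073}{35}\right) = -84299 + \frac{90367}{175} = - \frac{14661958}{175}$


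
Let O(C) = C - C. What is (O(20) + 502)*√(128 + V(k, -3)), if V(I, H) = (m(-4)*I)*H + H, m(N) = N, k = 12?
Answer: 502*√269 ≈ 8233.4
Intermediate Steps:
O(C) = 0
V(I, H) = H - 4*H*I (V(I, H) = (-4*I)*H + H = -4*H*I + H = H - 4*H*I)
(O(20) + 502)*√(128 + V(k, -3)) = (0 + 502)*√(128 - 3*(1 - 4*12)) = 502*√(128 - 3*(1 - 48)) = 502*√(128 - 3*(-47)) = 502*√(128 + 141) = 502*√269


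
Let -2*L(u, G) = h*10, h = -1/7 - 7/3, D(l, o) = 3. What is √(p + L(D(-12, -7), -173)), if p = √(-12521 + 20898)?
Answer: √(5460 + 441*√8377)/21 ≈ 10.193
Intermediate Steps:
h = -52/21 (h = -1*⅐ - 7*⅓ = -⅐ - 7/3 = -52/21 ≈ -2.4762)
L(u, G) = 260/21 (L(u, G) = -(-26)*10/21 = -½*(-520/21) = 260/21)
p = √8377 ≈ 91.526
√(p + L(D(-12, -7), -173)) = √(√8377 + 260/21) = √(260/21 + √8377)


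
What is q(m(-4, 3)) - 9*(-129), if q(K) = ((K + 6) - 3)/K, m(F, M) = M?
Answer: 1163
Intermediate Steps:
q(K) = (3 + K)/K (q(K) = ((6 + K) - 3)/K = (3 + K)/K)
q(m(-4, 3)) - 9*(-129) = (3 + 3)/3 - 9*(-129) = (⅓)*6 + 1161 = 2 + 1161 = 1163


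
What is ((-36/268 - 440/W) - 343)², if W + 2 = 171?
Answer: 15325580744100/128210329 ≈ 1.1953e+5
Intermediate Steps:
W = 169 (W = -2 + 171 = 169)
((-36/268 - 440/W) - 343)² = ((-36/268 - 440/169) - 343)² = ((-36*1/268 - 440*1/169) - 343)² = ((-9/67 - 440/169) - 343)² = (-31001/11323 - 343)² = (-3914790/11323)² = 15325580744100/128210329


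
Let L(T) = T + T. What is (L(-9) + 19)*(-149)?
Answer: -149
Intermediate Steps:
L(T) = 2*T
(L(-9) + 19)*(-149) = (2*(-9) + 19)*(-149) = (-18 + 19)*(-149) = 1*(-149) = -149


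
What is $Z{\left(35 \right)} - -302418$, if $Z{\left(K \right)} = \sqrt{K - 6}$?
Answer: $302418 + \sqrt{29} \approx 3.0242 \cdot 10^{5}$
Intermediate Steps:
$Z{\left(K \right)} = \sqrt{-6 + K}$
$Z{\left(35 \right)} - -302418 = \sqrt{-6 + 35} - -302418 = \sqrt{29} + 302418 = 302418 + \sqrt{29}$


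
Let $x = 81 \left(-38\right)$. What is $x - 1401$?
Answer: $-4479$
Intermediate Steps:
$x = -3078$
$x - 1401 = -3078 - 1401 = -4479$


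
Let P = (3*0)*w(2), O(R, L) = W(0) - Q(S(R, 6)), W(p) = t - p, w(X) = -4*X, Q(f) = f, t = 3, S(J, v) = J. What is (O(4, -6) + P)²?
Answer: 1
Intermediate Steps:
W(p) = 3 - p
O(R, L) = 3 - R (O(R, L) = (3 - 1*0) - R = (3 + 0) - R = 3 - R)
P = 0 (P = (3*0)*(-4*2) = 0*(-8) = 0)
(O(4, -6) + P)² = ((3 - 1*4) + 0)² = ((3 - 4) + 0)² = (-1 + 0)² = (-1)² = 1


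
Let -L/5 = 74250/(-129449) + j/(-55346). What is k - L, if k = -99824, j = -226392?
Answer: -357530751133078/3582242177 ≈ -99806.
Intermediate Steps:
L = -62991943770/3582242177 (L = -5*(74250/(-129449) - 226392/(-55346)) = -5*(74250*(-1/129449) - 226392*(-1/55346)) = -5*(-74250/129449 + 113196/27673) = -5*12598388754/3582242177 = -62991943770/3582242177 ≈ -17.585)
k - L = -99824 - 1*(-62991943770/3582242177) = -99824 + 62991943770/3582242177 = -357530751133078/3582242177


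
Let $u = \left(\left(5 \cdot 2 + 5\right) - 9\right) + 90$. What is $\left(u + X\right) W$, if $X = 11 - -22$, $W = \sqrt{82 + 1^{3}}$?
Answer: $129 \sqrt{83} \approx 1175.2$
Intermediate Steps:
$W = \sqrt{83}$ ($W = \sqrt{82 + 1} = \sqrt{83} \approx 9.1104$)
$X = 33$ ($X = 11 + 22 = 33$)
$u = 96$ ($u = \left(\left(10 + 5\right) - 9\right) + 90 = \left(15 - 9\right) + 90 = 6 + 90 = 96$)
$\left(u + X\right) W = \left(96 + 33\right) \sqrt{83} = 129 \sqrt{83}$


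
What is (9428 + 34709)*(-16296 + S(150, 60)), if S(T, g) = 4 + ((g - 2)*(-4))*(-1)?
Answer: -708840220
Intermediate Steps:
S(T, g) = -4 + 4*g (S(T, g) = 4 + ((-2 + g)*(-4))*(-1) = 4 + (8 - 4*g)*(-1) = 4 + (-8 + 4*g) = -4 + 4*g)
(9428 + 34709)*(-16296 + S(150, 60)) = (9428 + 34709)*(-16296 + (-4 + 4*60)) = 44137*(-16296 + (-4 + 240)) = 44137*(-16296 + 236) = 44137*(-16060) = -708840220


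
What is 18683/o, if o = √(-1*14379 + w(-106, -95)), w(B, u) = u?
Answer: -18683*I*√14474/14474 ≈ -155.29*I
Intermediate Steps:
o = I*√14474 (o = √(-1*14379 - 95) = √(-14379 - 95) = √(-14474) = I*√14474 ≈ 120.31*I)
18683/o = 18683/((I*√14474)) = 18683*(-I*√14474/14474) = -18683*I*√14474/14474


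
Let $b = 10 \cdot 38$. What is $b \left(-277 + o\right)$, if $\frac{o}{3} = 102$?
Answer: $11020$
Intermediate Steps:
$o = 306$ ($o = 3 \cdot 102 = 306$)
$b = 380$
$b \left(-277 + o\right) = 380 \left(-277 + 306\right) = 380 \cdot 29 = 11020$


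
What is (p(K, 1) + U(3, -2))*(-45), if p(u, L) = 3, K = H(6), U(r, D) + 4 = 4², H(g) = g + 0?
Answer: -675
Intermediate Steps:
H(g) = g
U(r, D) = 12 (U(r, D) = -4 + 4² = -4 + 16 = 12)
K = 6
(p(K, 1) + U(3, -2))*(-45) = (3 + 12)*(-45) = 15*(-45) = -675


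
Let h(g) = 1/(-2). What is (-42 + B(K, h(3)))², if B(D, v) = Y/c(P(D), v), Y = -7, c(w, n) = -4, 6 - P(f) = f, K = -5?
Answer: 25921/16 ≈ 1620.1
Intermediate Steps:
h(g) = -½
P(f) = 6 - f
B(D, v) = 7/4 (B(D, v) = -7/(-4) = -7*(-¼) = 7/4)
(-42 + B(K, h(3)))² = (-42 + 7/4)² = (-161/4)² = 25921/16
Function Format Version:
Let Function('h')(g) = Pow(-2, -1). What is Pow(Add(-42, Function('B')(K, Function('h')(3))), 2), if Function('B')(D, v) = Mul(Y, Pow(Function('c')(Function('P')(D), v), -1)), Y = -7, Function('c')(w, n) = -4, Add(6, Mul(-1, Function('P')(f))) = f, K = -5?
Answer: Rational(25921, 16) ≈ 1620.1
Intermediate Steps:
Function('h')(g) = Rational(-1, 2)
Function('P')(f) = Add(6, Mul(-1, f))
Function('B')(D, v) = Rational(7, 4) (Function('B')(D, v) = Mul(-7, Pow(-4, -1)) = Mul(-7, Rational(-1, 4)) = Rational(7, 4))
Pow(Add(-42, Function('B')(K, Function('h')(3))), 2) = Pow(Add(-42, Rational(7, 4)), 2) = Pow(Rational(-161, 4), 2) = Rational(25921, 16)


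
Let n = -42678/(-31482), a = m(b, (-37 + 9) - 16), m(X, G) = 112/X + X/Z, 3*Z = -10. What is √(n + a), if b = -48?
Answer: √114052290/2915 ≈ 3.6636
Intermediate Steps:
Z = -10/3 (Z = (⅓)*(-10) = -10/3 ≈ -3.3333)
m(X, G) = 112/X - 3*X/10 (m(X, G) = 112/X + X/(-10/3) = 112/X + X*(-3/10) = 112/X - 3*X/10)
a = 181/15 (a = 112/(-48) - 3/10*(-48) = 112*(-1/48) + 72/5 = -7/3 + 72/5 = 181/15 ≈ 12.067)
n = 2371/1749 (n = -42678*(-1/31482) = 2371/1749 ≈ 1.3556)
√(n + a) = √(2371/1749 + 181/15) = √(39126/2915) = √114052290/2915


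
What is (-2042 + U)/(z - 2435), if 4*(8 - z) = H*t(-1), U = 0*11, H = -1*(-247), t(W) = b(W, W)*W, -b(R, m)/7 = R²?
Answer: 8168/11437 ≈ 0.71417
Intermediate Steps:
b(R, m) = -7*R²
t(W) = -7*W³ (t(W) = (-7*W²)*W = -7*W³)
H = 247
U = 0
z = -1697/4 (z = 8 - 247*(-7*(-1)³)/4 = 8 - 247*(-7*(-1))/4 = 8 - 247*7/4 = 8 - ¼*1729 = 8 - 1729/4 = -1697/4 ≈ -424.25)
(-2042 + U)/(z - 2435) = (-2042 + 0)/(-1697/4 - 2435) = -2042/(-11437/4) = -2042*(-4/11437) = 8168/11437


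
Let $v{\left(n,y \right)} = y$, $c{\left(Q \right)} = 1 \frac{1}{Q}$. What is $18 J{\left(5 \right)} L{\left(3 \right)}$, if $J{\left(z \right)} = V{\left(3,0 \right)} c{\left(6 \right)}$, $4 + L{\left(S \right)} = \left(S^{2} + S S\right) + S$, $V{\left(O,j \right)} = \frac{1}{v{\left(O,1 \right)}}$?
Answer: $51$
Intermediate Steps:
$c{\left(Q \right)} = \frac{1}{Q}$
$V{\left(O,j \right)} = 1$ ($V{\left(O,j \right)} = 1^{-1} = 1$)
$L{\left(S \right)} = -4 + S + 2 S^{2}$ ($L{\left(S \right)} = -4 + \left(\left(S^{2} + S S\right) + S\right) = -4 + \left(\left(S^{2} + S^{2}\right) + S\right) = -4 + \left(2 S^{2} + S\right) = -4 + \left(S + 2 S^{2}\right) = -4 + S + 2 S^{2}$)
$J{\left(z \right)} = \frac{1}{6}$ ($J{\left(z \right)} = 1 \cdot \frac{1}{6} = \frac{1}{6}$)
$18 J{\left(5 \right)} L{\left(3 \right)} = 18 \cdot \frac{1}{6} \left(-4 + 3 + 2 \cdot 3^{2}\right) = 3 \left(-4 + 3 + 2 \cdot 9\right) = 3 \left(-4 + 3 + 18\right) = 3 \cdot 17 = 51$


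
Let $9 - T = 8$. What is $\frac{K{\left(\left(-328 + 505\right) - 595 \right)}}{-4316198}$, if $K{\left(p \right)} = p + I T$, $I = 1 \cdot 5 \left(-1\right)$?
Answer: $\frac{9}{91834} \approx 9.8003 \cdot 10^{-5}$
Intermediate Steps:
$T = 1$ ($T = 9 - 8 = 1$)
$I = -5$ ($I = 5 \left(-1\right) = -5$)
$K{\left(p \right)} = -5 + p$ ($K{\left(p \right)} = p - 5 = -5 + p$)
$\frac{K{\left(\left(-328 + 505\right) - 595 \right)}}{-4316198} = \frac{-5 + \left(\left(-328 + 505\right) - 595\right)}{-4316198} = \left(-5 + \left(177 - 595\right)\right) \left(- \frac{1}{4316198}\right) = \left(-5 - 418\right) \left(- \frac{1}{4316198}\right) = \left(-423\right) \left(- \frac{1}{4316198}\right) = \frac{9}{91834}$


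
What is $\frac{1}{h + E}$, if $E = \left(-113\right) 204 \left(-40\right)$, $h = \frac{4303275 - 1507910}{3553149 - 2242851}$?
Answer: $\frac{1310298}{1208202375205} \approx 1.0845 \cdot 10^{-6}$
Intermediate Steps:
$h = \frac{2795365}{1310298} \approx 2.1334$
$E = 922080$ ($E = \left(-23052\right) \left(-40\right) = 922080$)
$\frac{1}{h + E} = \frac{1}{\frac{2795365}{1310298} + 922080} = \frac{1}{\frac{1208202375205}{1310298}} = \frac{1310298}{1208202375205}$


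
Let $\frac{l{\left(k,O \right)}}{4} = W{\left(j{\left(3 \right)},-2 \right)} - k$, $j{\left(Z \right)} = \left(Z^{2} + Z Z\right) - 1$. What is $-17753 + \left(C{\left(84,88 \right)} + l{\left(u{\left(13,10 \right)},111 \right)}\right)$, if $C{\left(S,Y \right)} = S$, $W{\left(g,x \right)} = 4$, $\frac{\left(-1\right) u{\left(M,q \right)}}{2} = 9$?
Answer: $-17581$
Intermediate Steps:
$u{\left(M,q \right)} = -18$ ($u{\left(M,q \right)} = \left(-2\right) 9 = -18$)
$j{\left(Z \right)} = -1 + 2 Z^{2}$ ($j{\left(Z \right)} = \left(Z^{2} + Z^{2}\right) - 1 = 2 Z^{2} - 1 = -1 + 2 Z^{2}$)
$l{\left(k,O \right)} = 16 - 4 k$ ($l{\left(k,O \right)} = 4 \left(4 - k\right) = 16 - 4 k$)
$-17753 + \left(C{\left(84,88 \right)} + l{\left(u{\left(13,10 \right)},111 \right)}\right) = -17753 + \left(84 + \left(16 - -72\right)\right) = -17753 + \left(84 + \left(16 + 72\right)\right) = -17753 + \left(84 + 88\right) = -17753 + 172 = -17581$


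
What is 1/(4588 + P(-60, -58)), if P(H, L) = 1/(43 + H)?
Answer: 17/77995 ≈ 0.00021796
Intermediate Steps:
1/(4588 + P(-60, -58)) = 1/(4588 + 1/(43 - 60)) = 1/(4588 + 1/(-17)) = 1/(4588 - 1/17) = 1/(77995/17) = 17/77995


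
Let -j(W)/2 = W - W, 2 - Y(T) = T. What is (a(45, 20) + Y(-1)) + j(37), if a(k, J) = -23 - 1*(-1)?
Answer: -19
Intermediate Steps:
a(k, J) = -22 (a(k, J) = -23 + 1 = -22)
Y(T) = 2 - T
j(W) = 0 (j(W) = -2*(W - W) = -2*0 = 0)
(a(45, 20) + Y(-1)) + j(37) = (-22 + (2 - 1*(-1))) + 0 = (-22 + (2 + 1)) + 0 = (-22 + 3) + 0 = -19 + 0 = -19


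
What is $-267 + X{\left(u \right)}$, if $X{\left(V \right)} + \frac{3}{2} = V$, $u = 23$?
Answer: $- \frac{491}{2} \approx -245.5$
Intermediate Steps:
$X{\left(V \right)} = - \frac{3}{2} + V$
$-267 + X{\left(u \right)} = -267 + \left(- \frac{3}{2} + 23\right) = -267 + \frac{43}{2} = - \frac{491}{2}$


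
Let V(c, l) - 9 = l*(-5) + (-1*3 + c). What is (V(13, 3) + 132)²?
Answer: 18496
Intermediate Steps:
V(c, l) = 6 + c - 5*l (V(c, l) = 9 + (l*(-5) + (-1*3 + c)) = 9 + (-5*l + (-3 + c)) = 9 + (-3 + c - 5*l) = 6 + c - 5*l)
(V(13, 3) + 132)² = ((6 + 13 - 5*3) + 132)² = ((6 + 13 - 15) + 132)² = (4 + 132)² = 136² = 18496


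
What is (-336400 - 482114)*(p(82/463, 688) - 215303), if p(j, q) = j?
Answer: 81593737522398/463 ≈ 1.7623e+11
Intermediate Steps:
(-336400 - 482114)*(p(82/463, 688) - 215303) = (-336400 - 482114)*(82/463 - 215303) = -818514*(82*(1/463) - 215303) = -818514*(82/463 - 215303) = -818514*(-99685207/463) = 81593737522398/463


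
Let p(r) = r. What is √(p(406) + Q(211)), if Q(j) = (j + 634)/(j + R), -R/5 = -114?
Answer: √248304111/781 ≈ 20.176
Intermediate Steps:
R = 570 (R = -5*(-114) = 570)
Q(j) = (634 + j)/(570 + j) (Q(j) = (j + 634)/(j + 570) = (634 + j)/(570 + j))
√(p(406) + Q(211)) = √(406 + (634 + 211)/(570 + 211)) = √(406 + 845/781) = √(317931/781) = √248304111/781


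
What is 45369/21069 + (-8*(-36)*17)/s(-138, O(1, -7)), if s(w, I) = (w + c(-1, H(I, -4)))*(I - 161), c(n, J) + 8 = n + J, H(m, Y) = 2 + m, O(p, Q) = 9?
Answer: 212627/88958 ≈ 2.3902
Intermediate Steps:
c(n, J) = -8 + J + n (c(n, J) = -8 + (n + J) = -8 + (J + n) = -8 + J + n)
s(w, I) = (-161 + I)*(-7 + I + w) (s(w, I) = (w + (-8 + (2 + I) - 1))*(I - 161) = (w + (-7 + I))*(-161 + I) = (-7 + I + w)*(-161 + I) = (-161 + I)*(-7 + I + w))
45369/21069 + (-8*(-36)*17)/s(-138, O(1, -7)) = 45369/21069 + (-8*(-36)*17)/(1127 + 9² - 168*9 - 161*(-138) + 9*(-138)) = 45369*(1/21069) + (288*17)/(1127 + 81 - 1512 + 22218 - 1242) = 5041/2341 + 4896/20672 = 5041/2341 + 4896*(1/20672) = 5041/2341 + 9/38 = 212627/88958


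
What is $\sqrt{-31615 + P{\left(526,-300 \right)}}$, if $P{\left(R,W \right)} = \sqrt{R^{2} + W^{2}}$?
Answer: $\sqrt{-31615 + 58 \sqrt{109}} \approx 176.09 i$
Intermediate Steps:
$\sqrt{-31615 + P{\left(526,-300 \right)}} = \sqrt{-31615 + \sqrt{526^{2} + \left(-300\right)^{2}}} = \sqrt{-31615 + \sqrt{276676 + 90000}} = \sqrt{-31615 + \sqrt{366676}} = \sqrt{-31615 + 58 \sqrt{109}}$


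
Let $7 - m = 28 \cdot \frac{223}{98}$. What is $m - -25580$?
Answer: $\frac{178663}{7} \approx 25523.0$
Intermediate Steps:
$m = - \frac{397}{7}$ ($m = 7 - 28 \cdot \frac{223}{98} = 7 - \frac{446}{7} = - \frac{397}{7} \approx -56.714$)
$m - -25580 = - \frac{397}{7} - -25580 = - \frac{397}{7} + 25580 = \frac{178663}{7}$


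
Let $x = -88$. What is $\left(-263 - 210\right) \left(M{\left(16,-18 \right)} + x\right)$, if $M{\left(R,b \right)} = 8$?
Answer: $37840$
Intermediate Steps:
$\left(-263 - 210\right) \left(M{\left(16,-18 \right)} + x\right) = \left(-263 - 210\right) \left(8 - 88\right) = \left(-473\right) \left(-80\right) = 37840$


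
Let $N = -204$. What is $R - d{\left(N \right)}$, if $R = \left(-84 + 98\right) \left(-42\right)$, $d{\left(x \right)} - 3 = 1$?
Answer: $-592$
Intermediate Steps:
$d{\left(x \right)} = 4$ ($d{\left(x \right)} = 3 + 1 = 4$)
$R = -588$ ($R = 14 \left(-42\right) = -588$)
$R - d{\left(N \right)} = -588 - 4 = -592$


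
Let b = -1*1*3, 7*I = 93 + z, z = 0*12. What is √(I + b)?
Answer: 6*√14/7 ≈ 3.2071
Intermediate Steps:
z = 0
I = 93/7 (I = (93 + 0)/7 = (⅐)*93 = 93/7 ≈ 13.286)
b = -3 (b = -1*3 = -3)
√(I + b) = √(93/7 - 3) = √(72/7) = 6*√14/7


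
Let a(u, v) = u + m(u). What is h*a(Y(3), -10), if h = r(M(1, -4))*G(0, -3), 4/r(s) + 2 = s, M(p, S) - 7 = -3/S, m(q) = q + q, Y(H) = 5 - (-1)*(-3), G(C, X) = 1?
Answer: 96/23 ≈ 4.1739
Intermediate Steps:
Y(H) = 2 (Y(H) = 5 - 1*3 = 5 - 3 = 2)
m(q) = 2*q
M(p, S) = 7 - 3/S
r(s) = 4/(-2 + s)
a(u, v) = 3*u (a(u, v) = u + 2*u = 3*u)
h = 16/23 (h = (4/(-2 + (7 - 3/(-4))))*1 = (4/(-2 + (7 - 3*(-1/4))))*1 = (4/(-2 + (7 + 3/4)))*1 = (4/(-2 + 31/4))*1 = (4/(23/4))*1 = (4*(4/23))*1 = (16/23)*1 = 16/23 ≈ 0.69565)
h*a(Y(3), -10) = 16*(3*2)/23 = (16/23)*6 = 96/23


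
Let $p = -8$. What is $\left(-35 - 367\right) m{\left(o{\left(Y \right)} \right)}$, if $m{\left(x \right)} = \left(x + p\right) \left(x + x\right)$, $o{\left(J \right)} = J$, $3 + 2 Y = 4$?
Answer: $3015$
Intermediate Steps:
$Y = \frac{1}{2}$ ($Y = - \frac{3}{2} + \frac{1}{2} \cdot 4 = - \frac{3}{2} + 2 = \frac{1}{2} \approx 0.5$)
$m{\left(x \right)} = 2 x \left(-8 + x\right)$ ($m{\left(x \right)} = \left(x - 8\right) \left(x + x\right) = \left(-8 + x\right) 2 x = 2 x \left(-8 + x\right)$)
$\left(-35 - 367\right) m{\left(o{\left(Y \right)} \right)} = \left(-35 - 367\right) 2 \cdot \frac{1}{2} \left(-8 + \frac{1}{2}\right) = - 402 \cdot 2 \cdot \frac{1}{2} \left(- \frac{15}{2}\right) = \left(-402\right) \left(- \frac{15}{2}\right) = 3015$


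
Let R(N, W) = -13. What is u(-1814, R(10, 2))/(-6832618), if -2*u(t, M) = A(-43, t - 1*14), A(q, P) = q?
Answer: -43/13665236 ≈ -3.1467e-6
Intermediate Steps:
u(t, M) = 43/2 (u(t, M) = -½*(-43) = 43/2)
u(-1814, R(10, 2))/(-6832618) = (43/2)/(-6832618) = (43/2)*(-1/6832618) = -43/13665236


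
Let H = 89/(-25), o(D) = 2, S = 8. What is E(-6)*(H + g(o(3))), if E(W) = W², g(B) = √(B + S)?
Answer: -3204/25 + 36*√10 ≈ -14.318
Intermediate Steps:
H = -89/25 (H = 89*(-1/25) = -89/25 ≈ -3.5600)
g(B) = √(8 + B) (g(B) = √(B + 8) = √(8 + B))
E(-6)*(H + g(o(3))) = (-6)²*(-89/25 + √(8 + 2)) = 36*(-89/25 + √10) = -3204/25 + 36*√10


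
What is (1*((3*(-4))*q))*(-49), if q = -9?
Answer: -5292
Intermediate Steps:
(1*((3*(-4))*q))*(-49) = (1*((3*(-4))*(-9)))*(-49) = (1*(-12*(-9)))*(-49) = (1*108)*(-49) = 108*(-49) = -5292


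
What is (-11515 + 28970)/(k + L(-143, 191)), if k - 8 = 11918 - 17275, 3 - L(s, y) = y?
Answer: -17455/5537 ≈ -3.1524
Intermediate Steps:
L(s, y) = 3 - y
k = -5349 (k = 8 + (11918 - 17275) = 8 - 5357 = -5349)
(-11515 + 28970)/(k + L(-143, 191)) = (-11515 + 28970)/(-5349 + (3 - 1*191)) = 17455/(-5349 + (3 - 191)) = 17455/(-5349 - 188) = 17455/(-5537) = 17455*(-1/5537) = -17455/5537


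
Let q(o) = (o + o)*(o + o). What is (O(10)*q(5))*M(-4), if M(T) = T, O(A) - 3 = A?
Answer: -5200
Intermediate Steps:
O(A) = 3 + A
q(o) = 4*o² (q(o) = (2*o)*(2*o) = 4*o²)
(O(10)*q(5))*M(-4) = ((3 + 10)*(4*5²))*(-4) = (13*(4*25))*(-4) = (13*100)*(-4) = 1300*(-4) = -5200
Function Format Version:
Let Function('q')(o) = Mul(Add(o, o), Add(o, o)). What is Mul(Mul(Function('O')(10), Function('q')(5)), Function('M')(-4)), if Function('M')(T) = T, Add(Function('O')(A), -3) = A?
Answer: -5200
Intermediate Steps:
Function('O')(A) = Add(3, A)
Function('q')(o) = Mul(4, Pow(o, 2)) (Function('q')(o) = Mul(Mul(2, o), Mul(2, o)) = Mul(4, Pow(o, 2)))
Mul(Mul(Function('O')(10), Function('q')(5)), Function('M')(-4)) = Mul(Mul(Add(3, 10), Mul(4, Pow(5, 2))), -4) = Mul(Mul(13, Mul(4, 25)), -4) = Mul(Mul(13, 100), -4) = Mul(1300, -4) = -5200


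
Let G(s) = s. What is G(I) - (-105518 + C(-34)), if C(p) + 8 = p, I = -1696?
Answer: 103864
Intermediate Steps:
C(p) = -8 + p
G(I) - (-105518 + C(-34)) = -1696 - (-105518 + (-8 - 34)) = -1696 - (-105518 - 42) = -1696 - 1*(-105560) = -1696 + 105560 = 103864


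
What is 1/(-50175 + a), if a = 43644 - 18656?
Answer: -1/25187 ≈ -3.9703e-5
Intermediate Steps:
a = 24988
1/(-50175 + a) = 1/(-50175 + 24988) = 1/(-25187) = -1/25187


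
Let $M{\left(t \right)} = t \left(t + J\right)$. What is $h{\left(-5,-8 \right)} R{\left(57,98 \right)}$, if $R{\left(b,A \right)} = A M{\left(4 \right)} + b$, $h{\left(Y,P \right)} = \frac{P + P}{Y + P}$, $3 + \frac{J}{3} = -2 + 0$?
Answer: $- \frac{68080}{13} \approx -5236.9$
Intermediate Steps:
$J = -15$ ($J = -9 + 3 \left(-2 + 0\right) = -9 + 3 \left(-2\right) = -9 - 6 = -15$)
$h{\left(Y,P \right)} = \frac{2 P}{P + Y}$
$M{\left(t \right)} = t \left(-15 + t\right)$ ($M{\left(t \right)} = t \left(t - 15\right) = t \left(-15 + t\right)$)
$R{\left(b,A \right)} = b - 44 A$ ($R{\left(b,A \right)} = A 4 \left(-15 + 4\right) + b = A 4 \left(-11\right) + b = A \left(-44\right) + b = - 44 A + b = b - 44 A$)
$h{\left(-5,-8 \right)} R{\left(57,98 \right)} = 2 \left(-8\right) \frac{1}{-8 - 5} \left(57 - 4312\right) = 2 \left(-8\right) \frac{1}{-13} \left(57 - 4312\right) = 2 \left(-8\right) \left(- \frac{1}{13}\right) \left(-4255\right) = \frac{16}{13} \left(-4255\right) = - \frac{68080}{13}$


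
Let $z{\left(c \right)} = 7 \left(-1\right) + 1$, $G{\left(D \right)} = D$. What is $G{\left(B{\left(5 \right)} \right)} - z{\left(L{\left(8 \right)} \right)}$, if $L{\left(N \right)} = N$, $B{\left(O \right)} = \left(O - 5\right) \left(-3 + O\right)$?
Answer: $6$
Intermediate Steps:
$B{\left(O \right)} = \left(-5 + O\right) \left(-3 + O\right)$
$z{\left(c \right)} = -6$ ($z{\left(c \right)} = -7 + 1 = -6$)
$G{\left(B{\left(5 \right)} \right)} - z{\left(L{\left(8 \right)} \right)} = \left(15 + 5^{2} - 40\right) - -6 = \left(15 + 25 - 40\right) + 6 = 0 + 6 = 6$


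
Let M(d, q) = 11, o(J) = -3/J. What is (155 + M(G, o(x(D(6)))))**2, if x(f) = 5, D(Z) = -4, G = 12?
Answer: 27556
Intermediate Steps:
(155 + M(G, o(x(D(6)))))**2 = (155 + 11)**2 = 166**2 = 27556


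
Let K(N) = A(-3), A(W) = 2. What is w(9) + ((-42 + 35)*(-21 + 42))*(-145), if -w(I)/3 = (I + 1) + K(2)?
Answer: 21279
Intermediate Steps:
K(N) = 2
w(I) = -9 - 3*I (w(I) = -3*((I + 1) + 2) = -3*((1 + I) + 2) = -3*(3 + I) = -9 - 3*I)
w(9) + ((-42 + 35)*(-21 + 42))*(-145) = (-9 - 3*9) + ((-42 + 35)*(-21 + 42))*(-145) = (-9 - 27) - 7*21*(-145) = -36 - 147*(-145) = -36 + 21315 = 21279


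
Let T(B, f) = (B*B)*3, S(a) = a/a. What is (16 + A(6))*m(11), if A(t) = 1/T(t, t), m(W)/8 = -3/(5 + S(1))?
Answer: -1729/27 ≈ -64.037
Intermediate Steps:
S(a) = 1
T(B, f) = 3*B² (T(B, f) = B²*3 = 3*B²)
m(W) = -4 (m(W) = 8*(-3/(5 + 1)) = 8*(-3/6) = 8*((⅙)*(-3)) = 8*(-½) = -4)
A(t) = 1/(3*t²)
(16 + A(6))*m(11) = (16 + (⅓)/6²)*(-4) = (16 + (⅓)*(1/36))*(-4) = (16 + 1/108)*(-4) = (1729/108)*(-4) = -1729/27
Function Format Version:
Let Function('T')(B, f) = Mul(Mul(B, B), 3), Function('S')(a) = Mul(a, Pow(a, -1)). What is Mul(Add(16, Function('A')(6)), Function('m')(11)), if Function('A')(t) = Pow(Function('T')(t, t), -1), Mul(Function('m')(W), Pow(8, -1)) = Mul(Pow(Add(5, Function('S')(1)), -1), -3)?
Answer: Rational(-1729, 27) ≈ -64.037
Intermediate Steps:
Function('S')(a) = 1
Function('T')(B, f) = Mul(3, Pow(B, 2)) (Function('T')(B, f) = Mul(Pow(B, 2), 3) = Mul(3, Pow(B, 2)))
Function('m')(W) = -4 (Function('m')(W) = Mul(8, Mul(Pow(Add(5, 1), -1), -3)) = Mul(8, Mul(Pow(6, -1), -3)) = Mul(8, Mul(Rational(1, 6), -3)) = Mul(8, Rational(-1, 2)) = -4)
Function('A')(t) = Mul(Rational(1, 3), Pow(t, -2)) (Function('A')(t) = Pow(Mul(3, Pow(t, 2)), -1) = Mul(Rational(1, 3), Pow(t, -2)))
Mul(Add(16, Function('A')(6)), Function('m')(11)) = Mul(Add(16, Mul(Rational(1, 3), Pow(6, -2))), -4) = Mul(Add(16, Mul(Rational(1, 3), Rational(1, 36))), -4) = Mul(Add(16, Rational(1, 108)), -4) = Mul(Rational(1729, 108), -4) = Rational(-1729, 27)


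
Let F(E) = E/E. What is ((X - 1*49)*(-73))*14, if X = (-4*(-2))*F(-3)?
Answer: 41902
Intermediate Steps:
F(E) = 1
X = 8 (X = -4*(-2)*1 = 8*1 = 8)
((X - 1*49)*(-73))*14 = ((8 - 1*49)*(-73))*14 = ((8 - 49)*(-73))*14 = -41*(-73)*14 = 2993*14 = 41902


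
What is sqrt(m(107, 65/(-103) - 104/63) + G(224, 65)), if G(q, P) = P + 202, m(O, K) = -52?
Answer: sqrt(215) ≈ 14.663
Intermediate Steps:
G(q, P) = 202 + P
sqrt(m(107, 65/(-103) - 104/63) + G(224, 65)) = sqrt(-52 + (202 + 65)) = sqrt(-52 + 267) = sqrt(215)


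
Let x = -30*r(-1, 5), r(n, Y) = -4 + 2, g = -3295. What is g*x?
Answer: -197700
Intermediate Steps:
r(n, Y) = -2
x = 60 (x = -30*(-2) = 60)
g*x = -3295*60 = -197700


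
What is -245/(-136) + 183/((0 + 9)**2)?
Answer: 14911/3672 ≈ 4.0607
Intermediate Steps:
-245/(-136) + 183/((0 + 9)**2) = -245*(-1/136) + 183/(9**2) = 245/136 + 183/81 = 245/136 + 183*(1/81) = 245/136 + 61/27 = 14911/3672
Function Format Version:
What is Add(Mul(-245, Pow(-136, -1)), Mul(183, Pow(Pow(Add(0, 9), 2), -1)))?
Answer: Rational(14911, 3672) ≈ 4.0607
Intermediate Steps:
Add(Mul(-245, Pow(-136, -1)), Mul(183, Pow(Pow(Add(0, 9), 2), -1))) = Add(Mul(-245, Rational(-1, 136)), Mul(183, Pow(Pow(9, 2), -1))) = Add(Rational(245, 136), Mul(183, Pow(81, -1))) = Add(Rational(245, 136), Mul(183, Rational(1, 81))) = Add(Rational(245, 136), Rational(61, 27)) = Rational(14911, 3672)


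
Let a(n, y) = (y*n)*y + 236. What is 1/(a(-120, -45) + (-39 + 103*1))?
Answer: -1/242700 ≈ -4.1203e-6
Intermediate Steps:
a(n, y) = 236 + n*y² (a(n, y) = (n*y)*y + 236 = n*y² + 236 = 236 + n*y²)
1/(a(-120, -45) + (-39 + 103*1)) = 1/((236 - 120*(-45)²) + (-39 + 103*1)) = 1/((236 - 120*2025) + (-39 + 103)) = 1/((236 - 243000) + 64) = 1/(-242764 + 64) = 1/(-242700) = -1/242700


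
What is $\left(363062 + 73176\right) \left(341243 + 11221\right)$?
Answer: $153758190432$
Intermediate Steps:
$\left(363062 + 73176\right) \left(341243 + 11221\right) = 436238 \cdot 352464 = 153758190432$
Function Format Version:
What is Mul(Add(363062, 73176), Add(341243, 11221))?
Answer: 153758190432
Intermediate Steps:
Mul(Add(363062, 73176), Add(341243, 11221)) = Mul(436238, 352464) = 153758190432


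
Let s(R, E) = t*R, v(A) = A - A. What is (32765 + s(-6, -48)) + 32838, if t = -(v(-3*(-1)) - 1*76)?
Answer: 65147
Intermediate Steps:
v(A) = 0
t = 76 (t = -(0 - 1*76) = -(0 - 76) = -1*(-76) = 76)
s(R, E) = 76*R
(32765 + s(-6, -48)) + 32838 = (32765 + 76*(-6)) + 32838 = (32765 - 456) + 32838 = 32309 + 32838 = 65147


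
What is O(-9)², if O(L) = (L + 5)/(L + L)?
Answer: 4/81 ≈ 0.049383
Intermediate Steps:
O(L) = (5 + L)/(2*L) (O(L) = (5 + L)/((2*L)) = (5 + L)*(1/(2*L)) = (5 + L)/(2*L))
O(-9)² = ((½)*(5 - 9)/(-9))² = ((½)*(-⅑)*(-4))² = (2/9)² = 4/81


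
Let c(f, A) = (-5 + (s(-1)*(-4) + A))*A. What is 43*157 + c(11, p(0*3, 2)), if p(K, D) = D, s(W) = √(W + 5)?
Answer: 6729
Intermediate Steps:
s(W) = √(5 + W)
c(f, A) = A*(-13 + A) (c(f, A) = (-5 + (√(5 - 1)*(-4) + A))*A = (-5 + (√4*(-4) + A))*A = (-5 + (2*(-4) + A))*A = (-5 + (-8 + A))*A = (-13 + A)*A = A*(-13 + A))
43*157 + c(11, p(0*3, 2)) = 43*157 + 2*(-13 + 2) = 6751 + 2*(-11) = 6751 - 22 = 6729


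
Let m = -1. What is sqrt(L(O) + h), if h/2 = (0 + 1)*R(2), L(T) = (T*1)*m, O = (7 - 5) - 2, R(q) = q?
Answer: 2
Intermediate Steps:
O = 0 (O = 2 - 2 = 0)
L(T) = -T (L(T) = (T*1)*(-1) = T*(-1) = -T)
h = 4 (h = 2*((0 + 1)*2) = 2*(1*2) = 2*2 = 4)
sqrt(L(O) + h) = sqrt(-1*0 + 4) = sqrt(0 + 4) = sqrt(4) = 2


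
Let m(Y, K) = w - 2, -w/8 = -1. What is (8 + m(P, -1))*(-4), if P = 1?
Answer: -56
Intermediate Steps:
w = 8 (w = -8*(-1) = 8)
m(Y, K) = 6 (m(Y, K) = 8 - 2 = 6)
(8 + m(P, -1))*(-4) = (8 + 6)*(-4) = 14*(-4) = -56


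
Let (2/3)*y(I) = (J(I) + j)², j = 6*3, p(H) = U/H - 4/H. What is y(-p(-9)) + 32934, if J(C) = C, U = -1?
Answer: 1803085/54 ≈ 33390.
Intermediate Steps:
p(H) = -5/H (p(H) = -1/H - 4/H = -5/H)
j = 18
y(I) = 3*(18 + I)²/2 (y(I) = 3*(I + 18)²/2 = 3*(18 + I)²/2)
y(-p(-9)) + 32934 = 3*(18 - (-5)/(-9))²/2 + 32934 = 3*(18 - (-5)*(-1)/9)²/2 + 32934 = 3*(18 - 1*5/9)²/2 + 32934 = 3*(18 - 5/9)²/2 + 32934 = 3*(157/9)²/2 + 32934 = (3/2)*(24649/81) + 32934 = 24649/54 + 32934 = 1803085/54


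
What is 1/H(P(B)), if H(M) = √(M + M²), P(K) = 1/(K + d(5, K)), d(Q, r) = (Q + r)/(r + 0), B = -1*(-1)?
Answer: 7*√2/4 ≈ 2.4749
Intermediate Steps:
B = 1
d(Q, r) = (Q + r)/r
P(K) = 1/(K + (5 + K)/K)
1/H(P(B)) = 1/(√((1/(5 + 1 + 1²))*(1 + 1/(5 + 1 + 1²)))) = 1/(√((1/(5 + 1 + 1))*(1 + 1/(5 + 1 + 1)))) = 1/(√((1/7)*(1 + 1/7))) = 1/(√((1*(⅐))*(1 + 1*(⅐)))) = 1/(√((1 + ⅐)/7)) = 1/(√((⅐)*(8/7))) = 1/(√(8/49)) = 1/(2*√2/7) = 7*√2/4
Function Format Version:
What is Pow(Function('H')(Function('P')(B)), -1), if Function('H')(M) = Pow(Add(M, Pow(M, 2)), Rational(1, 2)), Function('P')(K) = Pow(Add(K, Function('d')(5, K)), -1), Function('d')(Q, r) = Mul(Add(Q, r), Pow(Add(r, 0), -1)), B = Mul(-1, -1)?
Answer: Mul(Rational(7, 4), Pow(2, Rational(1, 2))) ≈ 2.4749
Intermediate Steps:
B = 1
Function('d')(Q, r) = Mul(Pow(r, -1), Add(Q, r)) (Function('d')(Q, r) = Mul(Add(Q, r), Pow(r, -1)) = Mul(Pow(r, -1), Add(Q, r)))
Function('P')(K) = Pow(Add(K, Mul(Pow(K, -1), Add(5, K))), -1)
Pow(Function('H')(Function('P')(B)), -1) = Pow(Pow(Mul(Mul(1, Pow(Add(5, 1, Pow(1, 2)), -1)), Add(1, Mul(1, Pow(Add(5, 1, Pow(1, 2)), -1)))), Rational(1, 2)), -1) = Pow(Pow(Mul(Mul(1, Pow(Add(5, 1, 1), -1)), Add(1, Mul(1, Pow(Add(5, 1, 1), -1)))), Rational(1, 2)), -1) = Pow(Pow(Mul(Mul(1, Pow(7, -1)), Add(1, Mul(1, Pow(7, -1)))), Rational(1, 2)), -1) = Pow(Pow(Mul(Mul(1, Rational(1, 7)), Add(1, Mul(1, Rational(1, 7)))), Rational(1, 2)), -1) = Pow(Pow(Mul(Rational(1, 7), Add(1, Rational(1, 7))), Rational(1, 2)), -1) = Pow(Pow(Mul(Rational(1, 7), Rational(8, 7)), Rational(1, 2)), -1) = Pow(Pow(Rational(8, 49), Rational(1, 2)), -1) = Pow(Mul(Rational(2, 7), Pow(2, Rational(1, 2))), -1) = Mul(Rational(7, 4), Pow(2, Rational(1, 2)))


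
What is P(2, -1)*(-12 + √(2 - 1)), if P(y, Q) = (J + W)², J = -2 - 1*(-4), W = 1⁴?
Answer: -99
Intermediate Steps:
W = 1
J = 2 (J = -2 + 4 = 2)
P(y, Q) = 9 (P(y, Q) = (2 + 1)² = 3² = 9)
P(2, -1)*(-12 + √(2 - 1)) = 9*(-12 + √(2 - 1)) = 9*(-12 + √1) = 9*(-12 + 1) = 9*(-11) = -99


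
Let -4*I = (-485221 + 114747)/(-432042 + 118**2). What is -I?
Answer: 185237/836236 ≈ 0.22151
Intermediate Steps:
I = -185237/836236 (I = -(-485221 + 114747)/(4*(-432042 + 118**2)) = -(-185237)/(2*(-432042 + 13924)) = -(-185237)/(2*(-418118)) = -(-185237)*(-1)/(2*418118) = -1/4*185237/209059 = -185237/836236 ≈ -0.22151)
-I = -1*(-185237/836236) = 185237/836236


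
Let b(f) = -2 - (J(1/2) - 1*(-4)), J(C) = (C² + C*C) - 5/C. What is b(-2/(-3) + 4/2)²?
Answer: 49/4 ≈ 12.250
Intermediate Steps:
J(C) = -5/C + 2*C² (J(C) = (C² + C²) - 5/C = 2*C² - 5/C = -5/C + 2*C²)
b(f) = 7/2 (b(f) = -2 - ((-5 + 2*(1/2)³)/(1/2) - 1*(-4)) = -2 - ((-5 + 2*(½)³)/(½) + 4) = -2 - (2*(-5 + 2*(⅛)) + 4) = -2 - (2*(-5 + ¼) + 4) = -2 - (2*(-19/4) + 4) = -2 - (-19/2 + 4) = -2 - 1*(-11/2) = -2 + 11/2 = 7/2)
b(-2/(-3) + 4/2)² = (7/2)² = 49/4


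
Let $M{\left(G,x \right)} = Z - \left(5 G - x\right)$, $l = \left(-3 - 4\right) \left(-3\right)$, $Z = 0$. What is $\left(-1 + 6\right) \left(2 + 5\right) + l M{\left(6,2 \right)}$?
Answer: $-553$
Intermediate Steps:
$l = 21$ ($l = \left(-7\right) \left(-3\right) = 21$)
$M{\left(G,x \right)} = x - 5 G$ ($M{\left(G,x \right)} = 0 - \left(5 G - x\right) = 0 - \left(- x + 5 G\right) = x - 5 G$)
$\left(-1 + 6\right) \left(2 + 5\right) + l M{\left(6,2 \right)} = \left(-1 + 6\right) \left(2 + 5\right) + 21 \left(2 - 30\right) = 5 \cdot 7 + 21 \left(2 - 30\right) = 35 + 21 \left(-28\right) = 35 - 588 = -553$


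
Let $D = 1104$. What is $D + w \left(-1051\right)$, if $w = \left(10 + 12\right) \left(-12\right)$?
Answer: $278568$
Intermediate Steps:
$w = -264$ ($w = 22 \left(-12\right) = -264$)
$D + w \left(-1051\right) = 1104 - -277464 = 1104 + 277464 = 278568$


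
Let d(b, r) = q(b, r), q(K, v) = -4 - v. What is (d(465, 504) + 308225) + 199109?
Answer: 506826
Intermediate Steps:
d(b, r) = -4 - r
(d(465, 504) + 308225) + 199109 = ((-4 - 1*504) + 308225) + 199109 = ((-4 - 504) + 308225) + 199109 = (-508 + 308225) + 199109 = 307717 + 199109 = 506826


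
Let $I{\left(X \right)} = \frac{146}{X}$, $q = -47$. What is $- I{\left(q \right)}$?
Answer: $\frac{146}{47} \approx 3.1064$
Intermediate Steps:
$- I{\left(q \right)} = - \frac{146}{-47} = - \frac{146 \left(-1\right)}{47} = \left(-1\right) \left(- \frac{146}{47}\right) = \frac{146}{47}$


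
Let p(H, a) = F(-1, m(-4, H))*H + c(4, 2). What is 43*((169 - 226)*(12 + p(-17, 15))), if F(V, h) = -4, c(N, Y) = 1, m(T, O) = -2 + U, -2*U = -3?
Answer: -198531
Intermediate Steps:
U = 3/2 (U = -1/2*(-3) = 3/2 ≈ 1.5000)
m(T, O) = -1/2 (m(T, O) = -2 + 3/2 = -1/2)
p(H, a) = 1 - 4*H (p(H, a) = -4*H + 1 = 1 - 4*H)
43*((169 - 226)*(12 + p(-17, 15))) = 43*((169 - 226)*(12 + (1 - 4*(-17)))) = 43*(-57*(12 + (1 + 68))) = 43*(-57*(12 + 69)) = 43*(-57*81) = 43*(-4617) = -198531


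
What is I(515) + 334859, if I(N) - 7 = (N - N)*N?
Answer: 334866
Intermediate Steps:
I(N) = 7 (I(N) = 7 + (N - N)*N = 7 + 0*N = 7 + 0 = 7)
I(515) + 334859 = 7 + 334859 = 334866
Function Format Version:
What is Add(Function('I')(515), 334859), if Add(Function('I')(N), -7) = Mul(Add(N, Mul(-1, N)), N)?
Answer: 334866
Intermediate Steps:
Function('I')(N) = 7 (Function('I')(N) = Add(7, Mul(Add(N, Mul(-1, N)), N)) = Add(7, Mul(0, N)) = Add(7, 0) = 7)
Add(Function('I')(515), 334859) = Add(7, 334859) = 334866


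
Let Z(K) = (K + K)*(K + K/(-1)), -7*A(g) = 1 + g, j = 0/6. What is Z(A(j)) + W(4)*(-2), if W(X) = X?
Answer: -8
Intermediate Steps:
j = 0 (j = 0*(1/6) = 0)
A(g) = -1/7 - g/7 (A(g) = -(1 + g)/7 = -1/7 - g/7)
Z(K) = 0 (Z(K) = (2*K)*(K + K*(-1)) = (2*K)*(K - K) = (2*K)*0 = 0)
Z(A(j)) + W(4)*(-2) = 0 + 4*(-2) = 0 - 8 = -8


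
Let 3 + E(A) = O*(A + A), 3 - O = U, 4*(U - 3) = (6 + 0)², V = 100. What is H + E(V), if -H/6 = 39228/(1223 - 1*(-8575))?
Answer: -2983527/1633 ≈ -1827.0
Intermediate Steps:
U = 12 (U = 3 + (6 + 0)²/4 = 3 + (¼)*6² = 3 + (¼)*36 = 3 + 9 = 12)
O = -9 (O = 3 - 1*12 = 3 - 12 = -9)
E(A) = -3 - 18*A (E(A) = -3 - 9*(A + A) = -3 - 18*A)
H = -39228/1633 (H = -235368/(1223 - 1*(-8575)) = -235368/(1223 + 8575) = -235368/9798 = -6*6538/1633 = -39228/1633 ≈ -24.022)
H + E(V) = -39228/1633 + (-3 - 18*100) = -39228/1633 + (-3 - 1800) = -39228/1633 - 1803 = -2983527/1633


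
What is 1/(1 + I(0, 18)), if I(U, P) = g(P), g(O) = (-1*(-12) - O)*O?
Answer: -1/107 ≈ -0.0093458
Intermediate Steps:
g(O) = O*(12 - O) (g(O) = (12 - O)*O = O*(12 - O))
I(U, P) = P*(12 - P)
1/(1 + I(0, 18)) = 1/(1 + 18*(12 - 1*18)) = 1/(1 + 18*(12 - 18)) = 1/(1 + 18*(-6)) = 1/(1 - 108) = 1/(-107) = -1/107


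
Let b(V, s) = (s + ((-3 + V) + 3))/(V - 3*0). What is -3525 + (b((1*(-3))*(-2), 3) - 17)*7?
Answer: -7267/2 ≈ -3633.5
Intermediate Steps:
b(V, s) = (V + s)/V (b(V, s) = (s + V)/(V + 0) = (V + s)/V)
-3525 + (b((1*(-3))*(-2), 3) - 17)*7 = -3525 + (((1*(-3))*(-2) + 3)/(((1*(-3))*(-2))) - 17)*7 = -3525 + ((-3*(-2) + 3)/((-3*(-2))) - 17)*7 = -3525 + ((6 + 3)/6 - 17)*7 = -3525 + ((1/6)*9 - 17)*7 = -3525 + (3/2 - 17)*7 = -3525 - 31/2*7 = -3525 - 217/2 = -7267/2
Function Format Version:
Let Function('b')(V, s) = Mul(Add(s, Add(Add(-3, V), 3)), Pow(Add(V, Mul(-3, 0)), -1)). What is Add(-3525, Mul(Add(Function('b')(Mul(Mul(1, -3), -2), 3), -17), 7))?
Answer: Rational(-7267, 2) ≈ -3633.5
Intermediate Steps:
Function('b')(V, s) = Mul(Pow(V, -1), Add(V, s)) (Function('b')(V, s) = Mul(Add(s, V), Pow(Add(V, 0), -1)) = Mul(Add(V, s), Pow(V, -1)) = Mul(Pow(V, -1), Add(V, s)))
Add(-3525, Mul(Add(Function('b')(Mul(Mul(1, -3), -2), 3), -17), 7)) = Add(-3525, Mul(Add(Mul(Pow(Mul(Mul(1, -3), -2), -1), Add(Mul(Mul(1, -3), -2), 3)), -17), 7)) = Add(-3525, Mul(Add(Mul(Pow(Mul(-3, -2), -1), Add(Mul(-3, -2), 3)), -17), 7)) = Add(-3525, Mul(Add(Mul(Pow(6, -1), Add(6, 3)), -17), 7)) = Add(-3525, Mul(Add(Mul(Rational(1, 6), 9), -17), 7)) = Add(-3525, Mul(Add(Rational(3, 2), -17), 7)) = Add(-3525, Mul(Rational(-31, 2), 7)) = Add(-3525, Rational(-217, 2)) = Rational(-7267, 2)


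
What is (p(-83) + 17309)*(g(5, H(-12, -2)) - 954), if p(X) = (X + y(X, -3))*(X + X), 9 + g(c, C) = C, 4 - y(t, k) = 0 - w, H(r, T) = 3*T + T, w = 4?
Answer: -28895989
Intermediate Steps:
H(r, T) = 4*T
y(t, k) = 8 (y(t, k) = 4 - (0 - 1*4) = 4 - (0 - 4) = 4 - 1*(-4) = 4 + 4 = 8)
g(c, C) = -9 + C
p(X) = 2*X*(8 + X) (p(X) = (X + 8)*(X + X) = (8 + X)*(2*X) = 2*X*(8 + X))
(p(-83) + 17309)*(g(5, H(-12, -2)) - 954) = (2*(-83)*(8 - 83) + 17309)*((-9 + 4*(-2)) - 954) = (2*(-83)*(-75) + 17309)*((-9 - 8) - 954) = (12450 + 17309)*(-17 - 954) = 29759*(-971) = -28895989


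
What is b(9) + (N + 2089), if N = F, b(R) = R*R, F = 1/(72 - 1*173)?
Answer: 219169/101 ≈ 2170.0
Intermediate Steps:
F = -1/101 (F = 1/(72 - 173) = 1/(-101) = -1/101 ≈ -0.0099010)
b(R) = R²
N = -1/101 ≈ -0.0099010
b(9) + (N + 2089) = 9² + (-1/101 + 2089) = 81 + 210988/101 = 219169/101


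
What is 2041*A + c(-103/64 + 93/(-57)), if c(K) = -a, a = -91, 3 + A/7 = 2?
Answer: -14196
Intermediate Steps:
A = -7 (A = -21 + 7*2 = -21 + 14 = -7)
c(K) = 91 (c(K) = -1*(-91) = 91)
2041*A + c(-103/64 + 93/(-57)) = 2041*(-7) + 91 = -14287 + 91 = -14196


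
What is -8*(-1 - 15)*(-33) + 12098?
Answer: 7874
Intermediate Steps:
-8*(-1 - 15)*(-33) + 12098 = -8*(-16)*(-33) + 12098 = 128*(-33) + 12098 = -4224 + 12098 = 7874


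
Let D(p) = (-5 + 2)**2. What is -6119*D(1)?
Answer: -55071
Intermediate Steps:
D(p) = 9 (D(p) = (-3)**2 = 9)
-6119*D(1) = -6119*9 = -55071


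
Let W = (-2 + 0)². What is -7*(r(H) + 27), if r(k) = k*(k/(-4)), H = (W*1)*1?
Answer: -161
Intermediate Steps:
W = 4 (W = (-2)² = 4)
H = 4 (H = (4*1)*1 = 4*1 = 4)
r(k) = -k²/4 (r(k) = k*(k*(-¼)) = k*(-k/4) = -k²/4)
-7*(r(H) + 27) = -7*(-¼*4² + 27) = -7*(-¼*16 + 27) = -7*(-4 + 27) = -7*23 = -161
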